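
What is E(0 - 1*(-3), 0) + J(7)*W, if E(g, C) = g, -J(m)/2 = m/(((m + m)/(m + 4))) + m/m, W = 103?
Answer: -1336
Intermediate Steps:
J(m) = -6 - m (J(m) = -2*(m/(((m + m)/(m + 4))) + m/m) = -2*(m/(((2*m)/(4 + m))) + 1) = -2*(m/((2*m/(4 + m))) + 1) = -2*(m*((4 + m)/(2*m)) + 1) = -2*((2 + m/2) + 1) = -2*(3 + m/2) = -6 - m)
E(0 - 1*(-3), 0) + J(7)*W = (0 - 1*(-3)) + (-6 - 1*7)*103 = (0 + 3) + (-6 - 7)*103 = 3 - 13*103 = 3 - 1339 = -1336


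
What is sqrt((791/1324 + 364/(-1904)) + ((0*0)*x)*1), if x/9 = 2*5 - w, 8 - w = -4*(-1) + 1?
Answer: 3*sqrt(1429258)/5627 ≈ 0.63738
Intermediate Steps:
w = 3 (w = 8 - (-4*(-1) + 1) = 8 - (4 + 1) = 8 - 1*5 = 8 - 5 = 3)
x = 63 (x = 9*(2*5 - 1*3) = 9*(10 - 3) = 9*7 = 63)
sqrt((791/1324 + 364/(-1904)) + ((0*0)*x)*1) = sqrt((791/1324 + 364/(-1904)) + ((0*0)*63)*1) = sqrt((791*(1/1324) + 364*(-1/1904)) + (0*63)*1) = sqrt((791/1324 - 13/68) + 0*1) = sqrt(2286/5627 + 0) = sqrt(2286/5627) = 3*sqrt(1429258)/5627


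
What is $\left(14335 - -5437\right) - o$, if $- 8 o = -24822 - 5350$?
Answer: $\frac{32001}{2} \approx 16001.0$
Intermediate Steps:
$o = \frac{7543}{2}$ ($o = - \frac{-24822 - 5350}{8} = \left(- \frac{1}{8}\right) \left(-30172\right) = \frac{7543}{2} \approx 3771.5$)
$\left(14335 - -5437\right) - o = \left(14335 - -5437\right) - \frac{7543}{2} = \left(14335 + 5437\right) - \frac{7543}{2} = 19772 - \frac{7543}{2} = \frac{32001}{2}$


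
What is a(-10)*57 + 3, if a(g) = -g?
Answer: 573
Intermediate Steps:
a(-10)*57 + 3 = -1*(-10)*57 + 3 = 10*57 + 3 = 570 + 3 = 573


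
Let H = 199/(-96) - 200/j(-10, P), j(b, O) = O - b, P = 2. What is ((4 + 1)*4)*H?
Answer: -8995/24 ≈ -374.79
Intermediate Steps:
H = -1799/96 (H = 199/(-96) - 200/(2 - 1*(-10)) = 199*(-1/96) - 200/(2 + 10) = -199/96 - 200/12 = -199/96 - 200*1/12 = -199/96 - 50/3 = -1799/96 ≈ -18.740)
((4 + 1)*4)*H = ((4 + 1)*4)*(-1799/96) = (5*4)*(-1799/96) = 20*(-1799/96) = -8995/24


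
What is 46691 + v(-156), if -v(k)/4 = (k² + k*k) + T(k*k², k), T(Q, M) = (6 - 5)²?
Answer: -148001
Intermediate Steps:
T(Q, M) = 1 (T(Q, M) = 1² = 1)
v(k) = -4 - 8*k² (v(k) = -4*((k² + k*k) + 1) = -4*((k² + k²) + 1) = -4*(2*k² + 1) = -4*(1 + 2*k²) = -4 - 8*k²)
46691 + v(-156) = 46691 + (-4 - 8*(-156)²) = 46691 + (-4 - 8*24336) = 46691 + (-4 - 194688) = 46691 - 194692 = -148001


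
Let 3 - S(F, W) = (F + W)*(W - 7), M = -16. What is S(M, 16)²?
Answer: 9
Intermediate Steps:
S(F, W) = 3 - (-7 + W)*(F + W) (S(F, W) = 3 - (F + W)*(W - 7) = 3 - (F + W)*(-7 + W) = 3 - (-7 + W)*(F + W))
S(M, 16)² = (3 - 1*16² + 7*(-16) + 7*16 - 1*(-16)*16)² = (3 - 1*256 - 112 + 112 + 256)² = (3 - 256 - 112 + 112 + 256)² = 3² = 9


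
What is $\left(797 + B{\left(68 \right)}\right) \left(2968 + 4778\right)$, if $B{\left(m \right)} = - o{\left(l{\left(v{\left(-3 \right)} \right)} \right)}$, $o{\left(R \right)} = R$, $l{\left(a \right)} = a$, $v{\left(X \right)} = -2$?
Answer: $6189054$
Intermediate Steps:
$B{\left(m \right)} = 2$ ($B{\left(m \right)} = \left(-1\right) \left(-2\right) = 2$)
$\left(797 + B{\left(68 \right)}\right) \left(2968 + 4778\right) = \left(797 + 2\right) \left(2968 + 4778\right) = 799 \cdot 7746 = 6189054$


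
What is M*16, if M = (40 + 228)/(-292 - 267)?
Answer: -4288/559 ≈ -7.6708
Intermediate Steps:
M = -268/559 (M = 268/(-559) = 268*(-1/559) = -268/559 ≈ -0.47943)
M*16 = -268/559*16 = -4288/559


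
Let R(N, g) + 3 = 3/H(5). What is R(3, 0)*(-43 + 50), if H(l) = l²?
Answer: -504/25 ≈ -20.160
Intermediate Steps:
R(N, g) = -72/25 (R(N, g) = -3 + 3/(5²) = -3 + 3/25 = -72/25)
R(3, 0)*(-43 + 50) = -72*(-43 + 50)/25 = -72/25*7 = -504/25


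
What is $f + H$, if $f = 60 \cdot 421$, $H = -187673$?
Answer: $-162413$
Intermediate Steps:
$f = 25260$
$f + H = 25260 - 187673 = -162413$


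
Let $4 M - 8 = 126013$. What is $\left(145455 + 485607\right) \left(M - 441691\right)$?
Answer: $- \frac{517705279533}{2} \approx -2.5885 \cdot 10^{11}$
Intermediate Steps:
$M = \frac{126021}{4}$ ($M = 2 + \frac{1}{4} \cdot 126013 = 2 + \frac{126013}{4} = \frac{126021}{4} \approx 31505.0$)
$\left(145455 + 485607\right) \left(M - 441691\right) = \left(145455 + 485607\right) \left(\frac{126021}{4} - 441691\right) = 631062 \left(- \frac{1640743}{4}\right) = - \frac{517705279533}{2}$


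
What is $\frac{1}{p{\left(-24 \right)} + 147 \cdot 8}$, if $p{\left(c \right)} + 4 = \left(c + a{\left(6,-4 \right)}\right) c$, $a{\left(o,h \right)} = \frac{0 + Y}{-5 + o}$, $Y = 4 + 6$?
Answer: $\frac{1}{1508} \approx 0.00066313$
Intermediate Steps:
$Y = 10$
$a{\left(o,h \right)} = \frac{10}{-5 + o}$ ($a{\left(o,h \right)} = \frac{0 + 10}{-5 + o} = \frac{10}{-5 + o}$)
$p{\left(c \right)} = -4 + c \left(10 + c\right)$ ($p{\left(c \right)} = -4 + \left(c + \frac{10}{-5 + 6}\right) c = -4 + \left(c + \frac{10}{1}\right) c = -4 + \left(c + 10 \cdot 1\right) c = -4 + \left(c + 10\right) c = -4 + \left(10 + c\right) c = -4 + c \left(10 + c\right)$)
$\frac{1}{p{\left(-24 \right)} + 147 \cdot 8} = \frac{1}{\left(-4 + \left(-24\right)^{2} + 10 \left(-24\right)\right) + 147 \cdot 8} = \frac{1}{\left(-4 + 576 - 240\right) + 1176} = \frac{1}{332 + 1176} = \frac{1}{1508}$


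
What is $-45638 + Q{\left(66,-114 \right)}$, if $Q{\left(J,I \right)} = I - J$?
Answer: $-45818$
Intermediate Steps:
$-45638 + Q{\left(66,-114 \right)} = -45638 - 180 = -45818$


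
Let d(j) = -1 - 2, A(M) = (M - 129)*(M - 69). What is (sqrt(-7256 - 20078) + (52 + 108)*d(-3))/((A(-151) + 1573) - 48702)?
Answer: -480/14471 + I*sqrt(27334)/14471 ≈ -0.03317 + 0.011425*I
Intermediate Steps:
A(M) = (-129 + M)*(-69 + M)
d(j) = -3
(sqrt(-7256 - 20078) + (52 + 108)*d(-3))/((A(-151) + 1573) - 48702) = (sqrt(-7256 - 20078) + (52 + 108)*(-3))/(((8901 + (-151)**2 - 198*(-151)) + 1573) - 48702) = (sqrt(-27334) + 160*(-3))/(((8901 + 22801 + 29898) + 1573) - 48702) = (I*sqrt(27334) - 480)/((61600 + 1573) - 48702) = (-480 + I*sqrt(27334))/(63173 - 48702) = (-480 + I*sqrt(27334))/14471 = (-480 + I*sqrt(27334))*(1/14471) = -480/14471 + I*sqrt(27334)/14471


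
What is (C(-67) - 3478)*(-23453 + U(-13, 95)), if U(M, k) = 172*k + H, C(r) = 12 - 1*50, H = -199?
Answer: 25708992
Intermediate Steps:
C(r) = -38 (C(r) = 12 - 50 = -38)
U(M, k) = -199 + 172*k (U(M, k) = 172*k - 199 = -199 + 172*k)
(C(-67) - 3478)*(-23453 + U(-13, 95)) = (-38 - 3478)*(-23453 + (-199 + 172*95)) = -3516*(-23453 + (-199 + 16340)) = -3516*(-23453 + 16141) = -3516*(-7312) = 25708992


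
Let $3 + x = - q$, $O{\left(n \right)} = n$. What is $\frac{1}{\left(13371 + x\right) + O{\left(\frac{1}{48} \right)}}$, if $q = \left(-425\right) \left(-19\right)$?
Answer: $\frac{48}{254065} \approx 0.00018893$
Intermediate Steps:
$q = 8075$
$x = -8078$ ($x = -3 - 8075 = -8078$)
$\frac{1}{\left(13371 + x\right) + O{\left(\frac{1}{48} \right)}} = \frac{1}{\left(13371 - 8078\right) + \frac{1}{48}} = \frac{1}{5293 + \frac{1}{48}} = \frac{1}{\frac{254065}{48}} = \frac{48}{254065}$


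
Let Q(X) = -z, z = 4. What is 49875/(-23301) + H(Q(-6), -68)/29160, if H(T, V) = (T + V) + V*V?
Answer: -6242078/3145635 ≈ -1.9844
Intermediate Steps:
Q(X) = -4 (Q(X) = -1*4 = -4)
H(T, V) = T + V + V² (H(T, V) = (T + V) + V² = T + V + V²)
49875/(-23301) + H(Q(-6), -68)/29160 = 49875/(-23301) + (-4 - 68 + (-68)²)/29160 = 49875*(-1/23301) + (-4 - 68 + 4624)*(1/29160) = -16625/7767 + 4552*(1/29160) = -16625/7767 + 569/3645 = -6242078/3145635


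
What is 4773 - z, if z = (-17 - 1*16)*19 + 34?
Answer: 5366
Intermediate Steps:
z = -593 (z = (-17 - 16)*19 + 34 = -33*19 + 34 = -627 + 34 = -593)
4773 - z = 4773 - 1*(-593) = 4773 + 593 = 5366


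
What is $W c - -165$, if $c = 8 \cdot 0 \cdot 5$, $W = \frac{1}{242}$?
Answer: $165$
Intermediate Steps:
$W = \frac{1}{242} \approx 0.0041322$
$c = 0$ ($c = 0 \cdot 5 = 0$)
$W c - -165 = \frac{1}{242} \cdot 0 - -165 = 0 + 165 = 165$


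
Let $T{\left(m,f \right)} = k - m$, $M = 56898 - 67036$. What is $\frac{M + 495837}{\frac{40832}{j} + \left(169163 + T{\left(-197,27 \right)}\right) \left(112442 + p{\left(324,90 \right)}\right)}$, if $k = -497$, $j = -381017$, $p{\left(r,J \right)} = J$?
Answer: $\frac{185059575883}{7240272157504140} \approx 2.556 \cdot 10^{-5}$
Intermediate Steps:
$M = -10138$ ($M = 56898 - 67036 = -10138$)
$T{\left(m,f \right)} = -497 - m$
$\frac{M + 495837}{\frac{40832}{j} + \left(169163 + T{\left(-197,27 \right)}\right) \left(112442 + p{\left(324,90 \right)}\right)} = \frac{-10138 + 495837}{\frac{40832}{-381017} + \left(169163 - 300\right) \left(112442 + 90\right)} = \frac{485699}{40832 \left(- \frac{1}{381017}\right) + \left(169163 + \left(-497 + 197\right)\right) 112532} = \frac{485699}{- \frac{40832}{381017} + \left(169163 - 300\right) 112532} = \frac{485699}{- \frac{40832}{381017} + 168863 \cdot 112532} = \frac{485699}{- \frac{40832}{381017} + 19002491116} = \frac{485699}{\frac{7240272157504140}{381017}} = 485699 \cdot \frac{381017}{7240272157504140} = \frac{185059575883}{7240272157504140}$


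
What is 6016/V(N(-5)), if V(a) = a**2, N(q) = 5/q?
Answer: 6016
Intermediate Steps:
6016/V(N(-5)) = 6016/((5/(-5))**2) = 6016/((5*(-1/5))**2) = 6016/((-1)**2) = 6016/1 = 6016*1 = 6016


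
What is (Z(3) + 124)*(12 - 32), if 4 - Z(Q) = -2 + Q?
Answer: -2540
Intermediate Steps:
Z(Q) = 6 - Q (Z(Q) = 4 - (-2 + Q) = 4 + (2 - Q) = 6 - Q)
(Z(3) + 124)*(12 - 32) = ((6 - 1*3) + 124)*(12 - 32) = ((6 - 3) + 124)*(-20) = (3 + 124)*(-20) = 127*(-20) = -2540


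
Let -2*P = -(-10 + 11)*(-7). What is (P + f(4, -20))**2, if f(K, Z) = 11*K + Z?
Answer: 1681/4 ≈ 420.25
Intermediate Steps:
f(K, Z) = Z + 11*K
P = -7/2 (P = -(-1)*(-10 + 11)*(-7)/2 = -(-1)*1*(-7)/2 = -(-1)*(-7)/2 = -1/2*7 = -7/2 ≈ -3.5000)
(P + f(4, -20))**2 = (-7/2 + (-20 + 11*4))**2 = (-7/2 + (-20 + 44))**2 = (-7/2 + 24)**2 = (41/2)**2 = 1681/4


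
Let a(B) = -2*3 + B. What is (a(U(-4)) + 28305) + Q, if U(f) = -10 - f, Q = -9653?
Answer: 18640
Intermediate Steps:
a(B) = -6 + B
(a(U(-4)) + 28305) + Q = ((-6 + (-10 - 1*(-4))) + 28305) - 9653 = ((-6 + (-10 + 4)) + 28305) - 9653 = ((-6 - 6) + 28305) - 9653 = (-12 + 28305) - 9653 = 28293 - 9653 = 18640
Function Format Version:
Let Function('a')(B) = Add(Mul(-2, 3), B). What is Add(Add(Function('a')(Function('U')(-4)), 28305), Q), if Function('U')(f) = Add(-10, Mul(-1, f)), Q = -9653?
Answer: 18640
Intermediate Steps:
Function('a')(B) = Add(-6, B)
Add(Add(Function('a')(Function('U')(-4)), 28305), Q) = Add(Add(Add(-6, Add(-10, Mul(-1, -4))), 28305), -9653) = Add(Add(Add(-6, Add(-10, 4)), 28305), -9653) = Add(Add(Add(-6, -6), 28305), -9653) = Add(Add(-12, 28305), -9653) = Add(28293, -9653) = 18640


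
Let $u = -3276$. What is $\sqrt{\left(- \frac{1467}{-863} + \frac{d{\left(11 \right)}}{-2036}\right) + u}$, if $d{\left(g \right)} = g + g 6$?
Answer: $\frac{i \sqrt{2527206018259669}}{878534} \approx 57.222 i$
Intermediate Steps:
$d{\left(g \right)} = 7 g$ ($d{\left(g \right)} = g + 6 g = 7 g$)
$\sqrt{\left(- \frac{1467}{-863} + \frac{d{\left(11 \right)}}{-2036}\right) + u} = \sqrt{\left(- \frac{1467}{-863} + \frac{7 \cdot 11}{-2036}\right) - 3276} = \sqrt{\left(\left(-1467\right) \left(- \frac{1}{863}\right) + 77 \left(- \frac{1}{2036}\right)\right) - 3276} = \sqrt{\left(\frac{1467}{863} - \frac{77}{2036}\right) - 3276} = \sqrt{\frac{2920361}{1757068} - 3276} = \sqrt{- \frac{5753234407}{1757068}} = \frac{i \sqrt{2527206018259669}}{878534}$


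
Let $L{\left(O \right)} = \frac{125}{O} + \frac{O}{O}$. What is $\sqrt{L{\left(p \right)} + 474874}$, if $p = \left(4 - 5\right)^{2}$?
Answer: $50 \sqrt{190} \approx 689.2$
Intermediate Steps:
$p = 1$ ($p = \left(-1\right)^{2} = 1$)
$L{\left(O \right)} = 1 + \frac{125}{O}$ ($L{\left(O \right)} = \frac{125}{O} + 1 = 1 + \frac{125}{O}$)
$\sqrt{L{\left(p \right)} + 474874} = \sqrt{\frac{125 + 1}{1} + 474874} = \sqrt{1 \cdot 126 + 474874} = \sqrt{126 + 474874} = \sqrt{475000} = 50 \sqrt{190}$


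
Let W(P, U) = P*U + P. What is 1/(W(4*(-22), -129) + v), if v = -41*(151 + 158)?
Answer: -1/1405 ≈ -0.00071174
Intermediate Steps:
W(P, U) = P + P*U
v = -12669 (v = -41*309 = -12669)
1/(W(4*(-22), -129) + v) = 1/((4*(-22))*(1 - 129) - 12669) = 1/(-88*(-128) - 12669) = 1/(11264 - 12669) = 1/(-1405) = -1/1405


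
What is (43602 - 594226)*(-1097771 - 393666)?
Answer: 821221006688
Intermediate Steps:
(43602 - 594226)*(-1097771 - 393666) = -550624*(-1491437) = 821221006688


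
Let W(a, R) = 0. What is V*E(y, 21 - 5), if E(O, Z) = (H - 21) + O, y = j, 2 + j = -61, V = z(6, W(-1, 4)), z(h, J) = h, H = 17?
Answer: -402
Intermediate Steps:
V = 6
j = -63 (j = -2 - 61 = -63)
y = -63
E(O, Z) = -4 + O (E(O, Z) = (17 - 21) + O = -4 + O)
V*E(y, 21 - 5) = 6*(-4 - 63) = 6*(-67) = -402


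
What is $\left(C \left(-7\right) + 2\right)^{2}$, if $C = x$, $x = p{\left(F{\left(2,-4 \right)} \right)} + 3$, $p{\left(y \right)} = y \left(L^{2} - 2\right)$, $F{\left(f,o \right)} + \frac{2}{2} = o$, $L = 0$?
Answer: $7921$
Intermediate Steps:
$F{\left(f,o \right)} = -1 + o$
$p{\left(y \right)} = - 2 y$ ($p{\left(y \right)} = y \left(0^{2} - 2\right) = y \left(0 - 2\right) = y \left(-2\right) = - 2 y$)
$x = 13$ ($x = - 2 \left(-1 - 4\right) + 3 = \left(-2\right) \left(-5\right) + 3 = 10 + 3 = 13$)
$C = 13$
$\left(C \left(-7\right) + 2\right)^{2} = \left(13 \left(-7\right) + 2\right)^{2} = \left(-91 + 2\right)^{2} = \left(-89\right)^{2} = 7921$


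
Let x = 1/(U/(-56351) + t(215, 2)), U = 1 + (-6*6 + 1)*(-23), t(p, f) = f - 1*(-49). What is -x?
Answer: -56351/2873095 ≈ -0.019613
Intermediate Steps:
t(p, f) = 49 + f (t(p, f) = f + 49 = 49 + f)
U = 806 (U = 1 + (-36 + 1)*(-23) = 1 - 35*(-23) = 1 + 805 = 806)
x = 56351/2873095 (x = 1/(806/(-56351) + (49 + 2)) = 1/(806*(-1/56351) + 51) = 1/(-806/56351 + 51) = 1/(2873095/56351) = 56351/2873095 ≈ 0.019613)
-x = -1*56351/2873095 = -56351/2873095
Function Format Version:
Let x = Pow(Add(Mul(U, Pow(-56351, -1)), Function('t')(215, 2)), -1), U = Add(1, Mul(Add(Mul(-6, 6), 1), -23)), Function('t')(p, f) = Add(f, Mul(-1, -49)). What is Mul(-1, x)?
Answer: Rational(-56351, 2873095) ≈ -0.019613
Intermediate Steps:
Function('t')(p, f) = Add(49, f) (Function('t')(p, f) = Add(f, 49) = Add(49, f))
U = 806 (U = Add(1, Mul(Add(-36, 1), -23)) = Add(1, Mul(-35, -23)) = Add(1, 805) = 806)
x = Rational(56351, 2873095) (x = Pow(Add(Mul(806, Pow(-56351, -1)), Add(49, 2)), -1) = Pow(Add(Mul(806, Rational(-1, 56351)), 51), -1) = Pow(Add(Rational(-806, 56351), 51), -1) = Pow(Rational(2873095, 56351), -1) = Rational(56351, 2873095) ≈ 0.019613)
Mul(-1, x) = Mul(-1, Rational(56351, 2873095)) = Rational(-56351, 2873095)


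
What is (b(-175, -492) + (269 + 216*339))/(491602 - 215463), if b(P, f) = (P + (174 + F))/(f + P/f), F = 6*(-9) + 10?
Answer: 17777170417/66794986571 ≈ 0.26615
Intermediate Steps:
F = -44 (F = -54 + 10 = -44)
b(P, f) = (130 + P)/(f + P/f) (b(P, f) = (P + (174 - 44))/(f + P/f) = (P + 130)/(f + P/f) = (130 + P)/(f + P/f))
(b(-175, -492) + (269 + 216*339))/(491602 - 215463) = (-492*(130 - 175)/(-175 + (-492)²) + (269 + 216*339))/(491602 - 215463) = (-492*(-45)/(-175 + 242064) + (269 + 73224))/276139 = (-492*(-45)/241889 + 73493)*(1/276139) = (-492*1/241889*(-45) + 73493)*(1/276139) = (22140/241889 + 73493)*(1/276139) = (17777170417/241889)*(1/276139) = 17777170417/66794986571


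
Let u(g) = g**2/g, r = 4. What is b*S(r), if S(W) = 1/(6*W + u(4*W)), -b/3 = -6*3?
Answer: 27/20 ≈ 1.3500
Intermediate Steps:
b = 54 (b = -(-18)*3 = -3*(-18) = 54)
u(g) = g
S(W) = 1/(10*W) (S(W) = 1/(6*W + 4*W) = 1/(10*W))
b*S(r) = 54*((1/10)/4) = 54*((1/10)*(1/4)) = 54*(1/40) = 27/20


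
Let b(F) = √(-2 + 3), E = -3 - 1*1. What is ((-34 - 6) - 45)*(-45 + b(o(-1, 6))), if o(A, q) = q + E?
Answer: 3740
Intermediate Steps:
E = -4 (E = -3 - 1 = -4)
o(A, q) = -4 + q (o(A, q) = q - 4 = -4 + q)
b(F) = 1 (b(F) = √1 = 1)
((-34 - 6) - 45)*(-45 + b(o(-1, 6))) = ((-34 - 6) - 45)*(-45 + 1) = (-40 - 45)*(-44) = -85*(-44) = 3740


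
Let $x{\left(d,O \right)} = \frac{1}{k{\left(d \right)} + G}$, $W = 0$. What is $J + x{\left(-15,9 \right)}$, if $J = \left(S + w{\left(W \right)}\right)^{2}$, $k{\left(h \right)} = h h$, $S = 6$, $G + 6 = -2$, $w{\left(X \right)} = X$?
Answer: $\frac{7813}{217} \approx 36.005$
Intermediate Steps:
$G = -8$ ($G = -6 - 2 = -8$)
$k{\left(h \right)} = h^{2}$
$x{\left(d,O \right)} = \frac{1}{-8 + d^{2}}$ ($x{\left(d,O \right)} = \frac{1}{d^{2} - 8} = \frac{1}{-8 + d^{2}}$)
$J = 36$ ($J = \left(6 + 0\right)^{2} = 6^{2} = 36$)
$J + x{\left(-15,9 \right)} = 36 + \frac{1}{-8 + \left(-15\right)^{2}} = 36 + \frac{1}{-8 + 225} = 36 + \frac{1}{217} = \frac{7813}{217}$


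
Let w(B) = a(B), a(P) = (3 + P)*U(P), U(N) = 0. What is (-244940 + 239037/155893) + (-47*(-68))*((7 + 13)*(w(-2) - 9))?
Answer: -127866317423/155893 ≈ -8.2022e+5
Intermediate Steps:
a(P) = 0 (a(P) = (3 + P)*0 = 0)
w(B) = 0
(-244940 + 239037/155893) + (-47*(-68))*((7 + 13)*(w(-2) - 9)) = (-244940 + 239037/155893) + (-47*(-68))*((7 + 13)*(0 - 9)) = (-244940 + 239037*(1/155893)) + 3196*(20*(-9)) = (-244940 + 239037/155893) + 3196*(-180) = -38184192383/155893 - 575280 = -127866317423/155893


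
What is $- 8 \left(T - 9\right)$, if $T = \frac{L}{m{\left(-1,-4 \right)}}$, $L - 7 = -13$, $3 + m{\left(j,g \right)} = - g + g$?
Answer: $56$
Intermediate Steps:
$m{\left(j,g \right)} = -3$ ($m{\left(j,g \right)} = -3 + \left(- g + g\right) = -3 + 0 = -3$)
$L = -6$ ($L = 7 - 13 = -6$)
$T = 2$ ($T = - \frac{6}{-3} = \left(-6\right) \left(- \frac{1}{3}\right) = 2$)
$- 8 \left(T - 9\right) = - 8 \left(2 - 9\right) = \left(-8\right) \left(-7\right) = 56$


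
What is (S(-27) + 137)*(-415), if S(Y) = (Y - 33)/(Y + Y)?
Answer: -515845/9 ≈ -57316.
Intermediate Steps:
S(Y) = (-33 + Y)/(2*Y) (S(Y) = (-33 + Y)/((2*Y)) = (-33 + Y)*(1/(2*Y)) = (-33 + Y)/(2*Y))
(S(-27) + 137)*(-415) = ((1/2)*(-33 - 27)/(-27) + 137)*(-415) = ((1/2)*(-1/27)*(-60) + 137)*(-415) = (10/9 + 137)*(-415) = (1243/9)*(-415) = -515845/9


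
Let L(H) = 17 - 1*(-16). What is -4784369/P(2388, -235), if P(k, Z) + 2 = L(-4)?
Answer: -4784369/31 ≈ -1.5433e+5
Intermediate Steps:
L(H) = 33 (L(H) = 17 + 16 = 33)
P(k, Z) = 31 (P(k, Z) = -2 + 33 = 31)
-4784369/P(2388, -235) = -4784369/31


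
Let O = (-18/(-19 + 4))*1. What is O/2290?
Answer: 3/5725 ≈ 0.00052402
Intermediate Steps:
O = 6/5 (O = (-18/(-15))*1 = -1/15*(-18)*1 = (6/5)*1 = 6/5 ≈ 1.2000)
O/2290 = (6/5)/2290 = (6/5)*(1/2290) = 3/5725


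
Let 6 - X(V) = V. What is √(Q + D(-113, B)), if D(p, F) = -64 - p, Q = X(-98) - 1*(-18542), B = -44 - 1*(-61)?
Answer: √18695 ≈ 136.73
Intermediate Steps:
X(V) = 6 - V
B = 17 (B = -44 + 61 = 17)
Q = 18646 (Q = (6 - 1*(-98)) - 1*(-18542) = (6 + 98) + 18542 = 104 + 18542 = 18646)
√(Q + D(-113, B)) = √(18646 + (-64 - 1*(-113))) = √(18646 + (-64 + 113)) = √(18646 + 49) = √18695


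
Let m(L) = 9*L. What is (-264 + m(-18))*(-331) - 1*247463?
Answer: -106457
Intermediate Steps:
(-264 + m(-18))*(-331) - 1*247463 = (-264 + 9*(-18))*(-331) - 1*247463 = (-264 - 162)*(-331) - 247463 = -426*(-331) - 247463 = 141006 - 247463 = -106457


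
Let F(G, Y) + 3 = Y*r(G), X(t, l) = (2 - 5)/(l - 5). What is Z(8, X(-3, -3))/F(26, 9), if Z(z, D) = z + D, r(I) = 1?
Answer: 67/48 ≈ 1.3958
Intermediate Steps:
X(t, l) = -3/(-5 + l)
F(G, Y) = -3 + Y (F(G, Y) = -3 + Y*1 = -3 + Y)
Z(z, D) = D + z
Z(8, X(-3, -3))/F(26, 9) = (-3/(-5 - 3) + 8)/(-3 + 9) = (-3/(-8) + 8)/6 = (-3*(-⅛) + 8)*(⅙) = (3/8 + 8)*(⅙) = (67/8)*(⅙) = 67/48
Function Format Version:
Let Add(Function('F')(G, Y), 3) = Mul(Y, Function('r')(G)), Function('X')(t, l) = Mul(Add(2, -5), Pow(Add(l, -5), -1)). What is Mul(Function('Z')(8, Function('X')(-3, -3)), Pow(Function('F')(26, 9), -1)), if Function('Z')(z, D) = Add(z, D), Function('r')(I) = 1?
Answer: Rational(67, 48) ≈ 1.3958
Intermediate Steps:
Function('X')(t, l) = Mul(-3, Pow(Add(-5, l), -1))
Function('F')(G, Y) = Add(-3, Y) (Function('F')(G, Y) = Add(-3, Mul(Y, 1)) = Add(-3, Y))
Function('Z')(z, D) = Add(D, z)
Mul(Function('Z')(8, Function('X')(-3, -3)), Pow(Function('F')(26, 9), -1)) = Mul(Add(Mul(-3, Pow(Add(-5, -3), -1)), 8), Pow(Add(-3, 9), -1)) = Mul(Add(Mul(-3, Pow(-8, -1)), 8), Pow(6, -1)) = Mul(Add(Mul(-3, Rational(-1, 8)), 8), Rational(1, 6)) = Mul(Add(Rational(3, 8), 8), Rational(1, 6)) = Mul(Rational(67, 8), Rational(1, 6)) = Rational(67, 48)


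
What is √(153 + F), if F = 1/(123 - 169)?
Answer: √323702/46 ≈ 12.368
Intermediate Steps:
F = -1/46 (F = 1/(-46) = -1/46 ≈ -0.021739)
√(153 + F) = √(153 - 1/46) = √(7037/46) = √323702/46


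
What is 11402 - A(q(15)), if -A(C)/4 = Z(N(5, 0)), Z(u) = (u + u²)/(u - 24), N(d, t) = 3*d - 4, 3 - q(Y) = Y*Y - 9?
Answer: 147698/13 ≈ 11361.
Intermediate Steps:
q(Y) = 12 - Y² (q(Y) = 3 - (Y*Y - 9) = 3 - (Y² - 9) = 3 - (-9 + Y²) = 3 + (9 - Y²) = 12 - Y²)
N(d, t) = -4 + 3*d
Z(u) = (u + u²)/(-24 + u)
A(C) = 528/13 (A(C) = -4*(-4 + 3*5)*(1 + (-4 + 3*5))/(-24 + (-4 + 3*5)) = -4*(-4 + 15)*(1 + (-4 + 15))/(-24 + (-4 + 15)) = -44*(1 + 11)/(-24 + 11) = -44*12/(-13) = -44*(-1)*12/13 = -4*(-132/13) = 528/13)
11402 - A(q(15)) = 11402 - 1*528/13 = 11402 - 528/13 = 147698/13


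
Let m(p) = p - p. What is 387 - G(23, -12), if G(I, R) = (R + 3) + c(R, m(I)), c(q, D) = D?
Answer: 396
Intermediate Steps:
m(p) = 0
G(I, R) = 3 + R (G(I, R) = (R + 3) + 0 = (3 + R) + 0 = 3 + R)
387 - G(23, -12) = 387 - (3 - 12) = 387 - 1*(-9) = 387 + 9 = 396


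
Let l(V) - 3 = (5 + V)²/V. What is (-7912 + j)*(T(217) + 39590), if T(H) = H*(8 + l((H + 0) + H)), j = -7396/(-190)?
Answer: -20693685285/19 ≈ -1.0891e+9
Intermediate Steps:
j = 3698/95 (j = -7396*(-1/190) = 3698/95 ≈ 38.926)
l(V) = 3 + (5 + V)²/V
T(H) = H*(11 + (5 + 2*H)²/(2*H)) (T(H) = H*(8 + (3 + (5 + ((H + 0) + H))²/((H + 0) + H))) = H*(8 + (3 + (5 + (H + H))²/(H + H))) = H*(8 + (3 + (5 + 2*H)²/((2*H)))) = H*(8 + (3 + (1/(2*H))*(5 + 2*H)²)) = H*(8 + (3 + (5 + 2*H)²/(2*H))) = H*(11 + (5 + 2*H)²/(2*H)))
(-7912 + j)*(T(217) + 39590) = (-7912 + 3698/95)*(((5 + 2*217)²/2 + 11*217) + 39590) = -747942*(((5 + 434)²/2 + 2387) + 39590)/95 = -747942*(((½)*439² + 2387) + 39590)/95 = -747942*(((½)*192721 + 2387) + 39590)/95 = -747942*((192721/2 + 2387) + 39590)/95 = -747942*(197495/2 + 39590)/95 = -747942/95*276675/2 = -20693685285/19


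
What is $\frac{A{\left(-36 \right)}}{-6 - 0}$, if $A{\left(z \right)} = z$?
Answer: $6$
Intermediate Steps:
$\frac{A{\left(-36 \right)}}{-6 - 0} = - \frac{36}{-6 - 0} = - \frac{36}{-6 + 0} = - \frac{36}{-6} = \left(-36\right) \left(- \frac{1}{6}\right) = 6$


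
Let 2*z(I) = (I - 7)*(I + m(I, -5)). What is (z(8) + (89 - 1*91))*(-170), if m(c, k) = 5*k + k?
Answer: 2210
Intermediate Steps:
m(c, k) = 6*k
z(I) = (-30 + I)*(-7 + I)/2 (z(I) = ((I - 7)*(I + 6*(-5)))/2 = ((-7 + I)*(I - 30))/2 = ((-7 + I)*(-30 + I))/2 = ((-30 + I)*(-7 + I))/2 = (-30 + I)*(-7 + I)/2)
(z(8) + (89 - 1*91))*(-170) = ((105 + (½)*8² - 37/2*8) + (89 - 1*91))*(-170) = ((105 + (½)*64 - 148) + (89 - 91))*(-170) = ((105 + 32 - 148) - 2)*(-170) = (-11 - 2)*(-170) = -13*(-170) = 2210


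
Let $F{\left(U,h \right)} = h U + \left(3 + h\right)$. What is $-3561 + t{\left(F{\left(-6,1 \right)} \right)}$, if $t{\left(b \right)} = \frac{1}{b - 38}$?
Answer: $- \frac{142441}{40} \approx -3561.0$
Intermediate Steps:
$F{\left(U,h \right)} = 3 + h + U h$ ($F{\left(U,h \right)} = U h + \left(3 + h\right) = 3 + h + U h$)
$t{\left(b \right)} = \frac{1}{-38 + b}$
$-3561 + t{\left(F{\left(-6,1 \right)} \right)} = -3561 + \frac{1}{-38 + \left(3 + 1 - 6\right)} = -3561 + \frac{1}{-38 - 2} = -3561 + \frac{1}{-40} = -3561 - \frac{1}{40} = - \frac{142441}{40}$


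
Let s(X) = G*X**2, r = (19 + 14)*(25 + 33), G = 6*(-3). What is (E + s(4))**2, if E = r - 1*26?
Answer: 2560000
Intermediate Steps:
G = -18
r = 1914 (r = 33*58 = 1914)
s(X) = -18*X**2
E = 1888 (E = 1914 - 1*26 = 1914 - 26 = 1888)
(E + s(4))**2 = (1888 - 18*4**2)**2 = (1888 - 18*16)**2 = (1888 - 288)**2 = 1600**2 = 2560000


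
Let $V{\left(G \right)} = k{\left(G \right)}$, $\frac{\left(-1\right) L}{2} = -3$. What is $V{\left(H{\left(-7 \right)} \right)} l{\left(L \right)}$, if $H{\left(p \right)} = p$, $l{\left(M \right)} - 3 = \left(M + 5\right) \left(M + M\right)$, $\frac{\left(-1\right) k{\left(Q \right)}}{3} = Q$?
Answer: $2835$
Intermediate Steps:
$L = 6$ ($L = \left(-2\right) \left(-3\right) = 6$)
$k{\left(Q \right)} = - 3 Q$
$l{\left(M \right)} = 3 + 2 M \left(5 + M\right)$ ($l{\left(M \right)} = 3 + \left(M + 5\right) \left(M + M\right) = 3 + \left(5 + M\right) 2 M = 3 + 2 M \left(5 + M\right)$)
$V{\left(G \right)} = - 3 G$
$V{\left(H{\left(-7 \right)} \right)} l{\left(L \right)} = \left(-3\right) \left(-7\right) \left(3 + 2 \cdot 6^{2} + 10 \cdot 6\right) = 21 \left(3 + 2 \cdot 36 + 60\right) = 21 \left(3 + 72 + 60\right) = 21 \cdot 135 = 2835$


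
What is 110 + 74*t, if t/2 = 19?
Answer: 2922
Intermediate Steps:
t = 38 (t = 2*19 = 38)
110 + 74*t = 110 + 74*38 = 110 + 2812 = 2922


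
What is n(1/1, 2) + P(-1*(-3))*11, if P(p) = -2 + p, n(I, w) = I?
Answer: 12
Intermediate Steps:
n(1/1, 2) + P(-1*(-3))*11 = 1/1 + (-2 - 1*(-3))*11 = 1 + (-2 + 3)*11 = 1 + 1*11 = 1 + 11 = 12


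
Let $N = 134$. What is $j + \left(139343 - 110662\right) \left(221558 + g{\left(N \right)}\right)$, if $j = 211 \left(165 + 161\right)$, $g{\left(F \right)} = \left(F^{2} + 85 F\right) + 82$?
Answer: $7198598252$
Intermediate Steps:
$g{\left(F \right)} = 82 + F^{2} + 85 F$
$j = 68786$ ($j = 211 \cdot 326 = 68786$)
$j + \left(139343 - 110662\right) \left(221558 + g{\left(N \right)}\right) = 68786 + \left(139343 - 110662\right) \left(221558 + \left(82 + 134^{2} + 85 \cdot 134\right)\right) = 68786 + 28681 \left(221558 + \left(82 + 17956 + 11390\right)\right) = 68786 + 28681 \left(221558 + 29428\right) = 68786 + 28681 \cdot 250986 = 68786 + 7198529466 = 7198598252$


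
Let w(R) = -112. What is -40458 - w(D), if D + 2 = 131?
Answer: -40346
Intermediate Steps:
D = 129 (D = -2 + 131 = 129)
-40458 - w(D) = -40458 - 1*(-112) = -40458 + 112 = -40346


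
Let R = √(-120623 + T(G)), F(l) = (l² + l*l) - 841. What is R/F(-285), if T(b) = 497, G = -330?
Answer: I*√120126/161609 ≈ 0.0021446*I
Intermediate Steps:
F(l) = -841 + 2*l² (F(l) = (l² + l²) - 841 = 2*l² - 841 = -841 + 2*l²)
R = I*√120126 (R = √(-120623 + 497) = √(-120126) = I*√120126 ≈ 346.59*I)
R/F(-285) = (I*√120126)/(-841 + 2*(-285)²) = (I*√120126)/(-841 + 2*81225) = (I*√120126)/(-841 + 162450) = (I*√120126)/161609 = (I*√120126)*(1/161609) = I*√120126/161609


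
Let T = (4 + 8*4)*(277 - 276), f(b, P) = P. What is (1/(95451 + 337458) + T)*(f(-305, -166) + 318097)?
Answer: 1651622401325/144303 ≈ 1.1446e+7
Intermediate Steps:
T = 36 (T = (4 + 32)*1 = 36*1 = 36)
(1/(95451 + 337458) + T)*(f(-305, -166) + 318097) = (1/(95451 + 337458) + 36)*(-166 + 318097) = (1/432909 + 36)*317931 = (15584725/432909)*317931 = 1651622401325/144303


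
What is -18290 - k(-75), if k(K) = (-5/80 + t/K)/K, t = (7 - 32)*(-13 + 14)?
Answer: -65843987/3600 ≈ -18290.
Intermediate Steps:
t = -25 (t = -25*1 = -25)
k(K) = (-1/16 - 25/K)/K (k(K) = (-5/80 - 25/K)/K = (-5*1/80 - 25/K)/K = (-1/16 - 25/K)/K)
-18290 - k(-75) = -18290 - (-400 - 1*(-75))/(16*(-75)²) = -18290 - (-400 + 75)/(16*5625) = -18290 - (-325)/(16*5625) = -18290 - 1*(-13/3600) = -18290 + 13/3600 = -65843987/3600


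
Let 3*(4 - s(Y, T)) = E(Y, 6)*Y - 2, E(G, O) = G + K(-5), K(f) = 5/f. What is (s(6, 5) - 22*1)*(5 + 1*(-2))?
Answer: -82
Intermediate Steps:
E(G, O) = -1 + G (E(G, O) = G + 5/(-5) = G + 5*(-⅕) = G - 1 = -1 + G)
s(Y, T) = 14/3 - Y*(-1 + Y)/3 (s(Y, T) = 4 - ((-1 + Y)*Y - 2)/3 = 4 - (Y*(-1 + Y) - 2)/3 = 4 - (-2 + Y*(-1 + Y))/3 = 4 + (⅔ - Y*(-1 + Y)/3) = 14/3 - Y*(-1 + Y)/3)
(s(6, 5) - 22*1)*(5 + 1*(-2)) = ((14/3 - ⅓*6*(-1 + 6)) - 22*1)*(5 + 1*(-2)) = ((14/3 - ⅓*6*5) - 22)*(5 - 2) = ((14/3 - 10) - 22)*3 = (-16/3 - 22)*3 = -82/3*3 = -82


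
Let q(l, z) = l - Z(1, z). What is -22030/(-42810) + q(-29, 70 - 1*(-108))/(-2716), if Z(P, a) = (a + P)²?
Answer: 71637509/5813598 ≈ 12.322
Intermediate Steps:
Z(P, a) = (P + a)²
q(l, z) = l - (1 + z)²
-22030/(-42810) + q(-29, 70 - 1*(-108))/(-2716) = -22030/(-42810) + (-29 - (1 + (70 - 1*(-108)))²)/(-2716) = -22030*(-1/42810) + (-29 - (1 + (70 + 108))²)*(-1/2716) = 2203/4281 + (-29 - (1 + 178)²)*(-1/2716) = 2203/4281 + (-29 - 1*179²)*(-1/2716) = 2203/4281 + (-29 - 1*32041)*(-1/2716) = 2203/4281 + (-29 - 32041)*(-1/2716) = 2203/4281 - 32070*(-1/2716) = 2203/4281 + 16035/1358 = 71637509/5813598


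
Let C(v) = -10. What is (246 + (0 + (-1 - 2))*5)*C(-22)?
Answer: -2310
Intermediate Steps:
(246 + (0 + (-1 - 2))*5)*C(-22) = (246 + (0 + (-1 - 2))*5)*(-10) = (246 + (0 - 3)*5)*(-10) = (246 - 3*5)*(-10) = (246 - 15)*(-10) = 231*(-10) = -2310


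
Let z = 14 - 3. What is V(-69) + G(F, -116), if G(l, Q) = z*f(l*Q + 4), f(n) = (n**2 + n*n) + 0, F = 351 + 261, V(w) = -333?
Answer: 110864514835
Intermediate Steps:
F = 612
f(n) = 2*n**2 (f(n) = (n**2 + n**2) + 0 = 2*n**2 + 0 = 2*n**2)
z = 11
G(l, Q) = 22*(4 + Q*l)**2 (G(l, Q) = 11*(2*(l*Q + 4)**2) = 11*(2*(Q*l + 4)**2) = 11*(2*(4 + Q*l)**2) = 22*(4 + Q*l)**2)
V(-69) + G(F, -116) = -333 + 22*(4 - 116*612)**2 = -333 + 22*(4 - 70992)**2 = -333 + 22*(-70988)**2 = -333 + 22*5039296144 = -333 + 110864515168 = 110864514835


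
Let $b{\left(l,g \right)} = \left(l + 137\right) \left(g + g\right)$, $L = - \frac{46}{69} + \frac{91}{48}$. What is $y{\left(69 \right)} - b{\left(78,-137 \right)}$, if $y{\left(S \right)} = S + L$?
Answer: $\frac{2831051}{48} \approx 58980.0$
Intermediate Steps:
$L = \frac{59}{48}$ ($L = \left(-46\right) \frac{1}{69} + 91 \cdot \frac{1}{48} = - \frac{2}{3} + \frac{91}{48} = \frac{59}{48} \approx 1.2292$)
$b{\left(l,g \right)} = 2 g \left(137 + l\right)$ ($b{\left(l,g \right)} = \left(137 + l\right) 2 g = 2 g \left(137 + l\right)$)
$y{\left(S \right)} = \frac{59}{48} + S$ ($y{\left(S \right)} = S + \frac{59}{48} = \frac{59}{48} + S$)
$y{\left(69 \right)} - b{\left(78,-137 \right)} = \left(\frac{59}{48} + 69\right) - 2 \left(-137\right) \left(137 + 78\right) = \frac{3371}{48} - 2 \left(-137\right) 215 = \frac{3371}{48} - -58910 = \frac{3371}{48} + 58910 = \frac{2831051}{48}$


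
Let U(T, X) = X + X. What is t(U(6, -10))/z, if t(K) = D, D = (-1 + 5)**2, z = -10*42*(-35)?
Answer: 4/3675 ≈ 0.0010884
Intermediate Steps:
U(T, X) = 2*X
z = 14700 (z = -420*(-35) = 14700)
D = 16 (D = 4**2 = 16)
t(K) = 16
t(U(6, -10))/z = 16/14700 = 16*(1/14700) = 4/3675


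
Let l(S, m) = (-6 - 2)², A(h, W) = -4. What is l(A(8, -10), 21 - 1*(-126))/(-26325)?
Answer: -64/26325 ≈ -0.0024312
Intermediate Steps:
l(S, m) = 64 (l(S, m) = (-8)² = 64)
l(A(8, -10), 21 - 1*(-126))/(-26325) = 64/(-26325) = 64*(-1/26325) = -64/26325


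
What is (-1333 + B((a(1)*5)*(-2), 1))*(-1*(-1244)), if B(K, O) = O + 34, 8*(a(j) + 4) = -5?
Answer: -1614712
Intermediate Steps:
a(j) = -37/8 (a(j) = -4 + (⅛)*(-5) = -4 - 5/8 = -37/8)
B(K, O) = 34 + O
(-1333 + B((a(1)*5)*(-2), 1))*(-1*(-1244)) = (-1333 + (34 + 1))*(-1*(-1244)) = (-1333 + 35)*1244 = -1298*1244 = -1614712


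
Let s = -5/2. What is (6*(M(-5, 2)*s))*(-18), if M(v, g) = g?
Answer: 540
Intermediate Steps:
s = -5/2 (s = -5*½ = -5/2 ≈ -2.5000)
(6*(M(-5, 2)*s))*(-18) = (6*(2*(-5/2)))*(-18) = (6*(-5))*(-18) = -30*(-18) = 540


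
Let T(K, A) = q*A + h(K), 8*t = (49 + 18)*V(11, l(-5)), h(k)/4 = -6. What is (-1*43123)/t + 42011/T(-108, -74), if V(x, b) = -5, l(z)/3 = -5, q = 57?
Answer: 1449348443/1421070 ≈ 1019.9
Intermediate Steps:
l(z) = -15 (l(z) = 3*(-5) = -15)
h(k) = -24 (h(k) = 4*(-6) = -24)
t = -335/8 (t = ((49 + 18)*(-5))/8 = (67*(-5))/8 = (⅛)*(-335) = -335/8 ≈ -41.875)
T(K, A) = -24 + 57*A (T(K, A) = 57*A - 24 = -24 + 57*A)
(-1*43123)/t + 42011/T(-108, -74) = (-1*43123)/(-335/8) + 42011/(-24 + 57*(-74)) = -43123*(-8/335) + 42011/(-24 - 4218) = 344984/335 + 42011/(-4242) = 344984/335 + 42011*(-1/4242) = 344984/335 - 42011/4242 = 1449348443/1421070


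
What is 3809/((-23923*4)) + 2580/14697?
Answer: 63634829/468795108 ≈ 0.13574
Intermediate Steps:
3809/((-23923*4)) + 2580/14697 = 3809/(-95692) + 2580*(1/14697) = 3809*(-1/95692) + 860/4899 = -3809/95692 + 860/4899 = 63634829/468795108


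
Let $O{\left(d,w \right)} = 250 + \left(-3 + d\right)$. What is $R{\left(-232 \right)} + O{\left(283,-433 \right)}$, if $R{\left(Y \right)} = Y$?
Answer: $298$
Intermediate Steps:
$O{\left(d,w \right)} = 247 + d$
$R{\left(-232 \right)} + O{\left(283,-433 \right)} = -232 + \left(247 + 283\right) = -232 + 530 = 298$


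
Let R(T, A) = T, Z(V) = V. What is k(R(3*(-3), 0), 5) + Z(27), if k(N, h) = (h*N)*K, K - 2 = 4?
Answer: -243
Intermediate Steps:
K = 6 (K = 2 + 4 = 6)
k(N, h) = 6*N*h (k(N, h) = (h*N)*6 = (N*h)*6 = 6*N*h)
k(R(3*(-3), 0), 5) + Z(27) = 6*(3*(-3))*5 + 27 = 6*(-9)*5 + 27 = -270 + 27 = -243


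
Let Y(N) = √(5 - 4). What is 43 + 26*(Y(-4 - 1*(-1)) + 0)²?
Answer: 69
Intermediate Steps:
Y(N) = 1 (Y(N) = √1 = 1)
43 + 26*(Y(-4 - 1*(-1)) + 0)² = 43 + 26*(1 + 0)² = 43 + 26*1² = 43 + 26*1 = 43 + 26 = 69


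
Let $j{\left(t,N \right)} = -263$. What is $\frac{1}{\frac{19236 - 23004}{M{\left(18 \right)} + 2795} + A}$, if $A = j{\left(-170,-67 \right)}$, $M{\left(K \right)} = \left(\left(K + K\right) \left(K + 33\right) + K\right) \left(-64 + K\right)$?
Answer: $- \frac{82489}{21690839} \approx -0.0038029$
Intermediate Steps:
$M{\left(K \right)} = \left(-64 + K\right) \left(K + 2 K \left(33 + K\right)\right)$ ($M{\left(K \right)} = \left(2 K \left(33 + K\right) + K\right) \left(-64 + K\right) = \left(K + 2 K \left(33 + K\right)\right) \left(-64 + K\right) = \left(-64 + K\right) \left(K + 2 K \left(33 + K\right)\right)$)
$A = -263$
$\frac{1}{\frac{19236 - 23004}{M{\left(18 \right)} + 2795} + A} = \frac{1}{\frac{19236 - 23004}{18 \left(-4288 - 1098 + 2 \cdot 18^{2}\right) + 2795} - 263} = \frac{1}{- \frac{3768}{18 \left(-4288 - 1098 + 2 \cdot 324\right) + 2795} - 263} = \frac{1}{- \frac{3768}{18 \left(-4288 - 1098 + 648\right) + 2795} - 263} = \frac{1}{- \frac{3768}{18 \left(-4738\right) + 2795} - 263} = \frac{1}{- \frac{3768}{-85284 + 2795} - 263} = \frac{1}{- \frac{3768}{-82489} - 263} = \frac{1}{\left(-3768\right) \left(- \frac{1}{82489}\right) - 263} = \frac{1}{\frac{3768}{82489} - 263} = \frac{1}{- \frac{21690839}{82489}} = - \frac{82489}{21690839}$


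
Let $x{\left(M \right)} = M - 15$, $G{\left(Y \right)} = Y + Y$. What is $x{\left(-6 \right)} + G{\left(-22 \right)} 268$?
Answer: $-11813$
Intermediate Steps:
$G{\left(Y \right)} = 2 Y$
$x{\left(M \right)} = -15 + M$
$x{\left(-6 \right)} + G{\left(-22 \right)} 268 = \left(-15 - 6\right) + 2 \left(-22\right) 268 = -21 - 11792 = -11813$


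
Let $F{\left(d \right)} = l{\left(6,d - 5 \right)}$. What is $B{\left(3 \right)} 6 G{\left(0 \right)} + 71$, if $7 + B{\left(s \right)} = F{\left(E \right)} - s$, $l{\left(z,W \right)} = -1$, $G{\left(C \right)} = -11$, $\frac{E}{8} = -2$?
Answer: $797$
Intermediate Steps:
$E = -16$ ($E = 8 \left(-2\right) = -16$)
$F{\left(d \right)} = -1$
$B{\left(s \right)} = -8 - s$ ($B{\left(s \right)} = -7 - \left(1 + s\right) = -8 - s$)
$B{\left(3 \right)} 6 G{\left(0 \right)} + 71 = \left(-8 - 3\right) 6 \left(-11\right) + 71 = \left(-11\right) 6 \left(-11\right) + 71 = \left(-66\right) \left(-11\right) + 71 = 726 + 71 = 797$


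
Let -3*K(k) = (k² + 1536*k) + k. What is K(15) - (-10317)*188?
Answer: 1931836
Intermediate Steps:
K(k) = -1537*k/3 - k²/3 (K(k) = -((k² + 1536*k) + k)/3 = -(k² + 1537*k)/3 = -1537*k/3 - k²/3)
K(15) - (-10317)*188 = -⅓*15*(1537 + 15) - (-10317)*188 = -⅓*15*1552 - 1*(-1939596) = -7760 + 1939596 = 1931836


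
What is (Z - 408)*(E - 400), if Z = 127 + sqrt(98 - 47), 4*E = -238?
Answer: 258239/2 - 919*sqrt(51)/2 ≈ 1.2584e+5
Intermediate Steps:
E = -119/2 (E = (1/4)*(-238) = -119/2 ≈ -59.500)
Z = 127 + sqrt(51) ≈ 134.14
(Z - 408)*(E - 400) = ((127 + sqrt(51)) - 408)*(-119/2 - 400) = (-281 + sqrt(51))*(-919/2) = 258239/2 - 919*sqrt(51)/2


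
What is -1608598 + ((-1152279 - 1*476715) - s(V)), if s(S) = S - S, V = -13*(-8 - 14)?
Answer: -3237592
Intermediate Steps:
V = 286 (V = -13*(-22) = 286)
s(S) = 0
-1608598 + ((-1152279 - 1*476715) - s(V)) = -1608598 + ((-1152279 - 1*476715) - 1*0) = -1608598 + ((-1152279 - 476715) + 0) = -1608598 + (-1628994 + 0) = -1608598 - 1628994 = -3237592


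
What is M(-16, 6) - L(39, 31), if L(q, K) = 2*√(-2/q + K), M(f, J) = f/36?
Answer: -4/9 - 2*√47073/39 ≈ -11.571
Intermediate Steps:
M(f, J) = f/36 (M(f, J) = f*(1/36) = f/36)
L(q, K) = 2*√(K - 2/q)
M(-16, 6) - L(39, 31) = (1/36)*(-16) - 2*√(31 - 2/39) = -4/9 - 2*√(31 - 2*1/39) = -4/9 - 2*√(31 - 2/39) = -4/9 - 2*√(1207/39) = -4/9 - 2*√47073/39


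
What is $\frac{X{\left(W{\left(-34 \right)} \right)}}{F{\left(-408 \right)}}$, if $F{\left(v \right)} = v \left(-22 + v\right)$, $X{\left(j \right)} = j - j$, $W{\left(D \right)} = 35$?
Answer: $0$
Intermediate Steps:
$X{\left(j \right)} = 0$
$\frac{X{\left(W{\left(-34 \right)} \right)}}{F{\left(-408 \right)}} = \frac{0}{\left(-408\right) \left(-22 - 408\right)} = \frac{0}{\left(-408\right) \left(-430\right)} = \frac{0}{175440} = 0 \cdot \frac{1}{175440} = 0$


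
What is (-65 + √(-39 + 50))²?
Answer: (65 - √11)² ≈ 3804.8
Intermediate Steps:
(-65 + √(-39 + 50))² = (-65 + √11)²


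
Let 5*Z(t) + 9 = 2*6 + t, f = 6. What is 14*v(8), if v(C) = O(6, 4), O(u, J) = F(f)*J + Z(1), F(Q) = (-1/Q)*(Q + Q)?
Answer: -504/5 ≈ -100.80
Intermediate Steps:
Z(t) = ⅗ + t/5 (Z(t) = -9/5 + (2*6 + t)/5 = -9/5 + (12 + t)/5 = -9/5 + (12/5 + t/5) = ⅗ + t/5)
F(Q) = -2 (F(Q) = (-1/Q)*(2*Q) = -2)
O(u, J) = ⅘ - 2*J (O(u, J) = -2*J + (⅗ + (⅕)*1) = -2*J + (⅗ + ⅕) = -2*J + ⅘ = ⅘ - 2*J)
v(C) = -36/5 (v(C) = ⅘ - 2*4 = ⅘ - 8 = -36/5)
14*v(8) = 14*(-36/5) = -504/5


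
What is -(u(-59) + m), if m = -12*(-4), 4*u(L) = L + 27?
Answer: -40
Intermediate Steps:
u(L) = 27/4 + L/4 (u(L) = (L + 27)/4 = (27 + L)/4 = 27/4 + L/4)
m = 48
-(u(-59) + m) = -((27/4 + (¼)*(-59)) + 48) = -((27/4 - 59/4) + 48) = -(-8 + 48) = -1*40 = -40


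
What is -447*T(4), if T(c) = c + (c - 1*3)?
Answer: -2235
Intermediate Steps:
T(c) = -3 + 2*c (T(c) = c + (c - 3) = c + (-3 + c) = -3 + 2*c)
-447*T(4) = -447*(-3 + 2*4) = -447*(-3 + 8) = -447*5 = -2235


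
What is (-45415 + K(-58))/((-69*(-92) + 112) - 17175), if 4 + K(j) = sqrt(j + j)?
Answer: 45419/10715 - 2*I*sqrt(29)/10715 ≈ 4.2388 - 0.0010052*I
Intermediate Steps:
K(j) = -4 + sqrt(2)*sqrt(j) (K(j) = -4 + sqrt(j + j) = -4 + sqrt(2*j) = -4 + sqrt(2)*sqrt(j))
(-45415 + K(-58))/((-69*(-92) + 112) - 17175) = (-45415 + (-4 + sqrt(2)*sqrt(-58)))/((-69*(-92) + 112) - 17175) = (-45415 + (-4 + sqrt(2)*(I*sqrt(58))))/((6348 + 112) - 17175) = (-45415 + (-4 + 2*I*sqrt(29)))/(6460 - 17175) = (-45419 + 2*I*sqrt(29))/(-10715) = (-45419 + 2*I*sqrt(29))*(-1/10715) = 45419/10715 - 2*I*sqrt(29)/10715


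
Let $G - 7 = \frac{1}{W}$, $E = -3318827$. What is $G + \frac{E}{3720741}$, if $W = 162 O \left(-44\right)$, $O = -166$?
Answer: $\frac{8963641246007}{1467519782256} \approx 6.108$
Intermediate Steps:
$W = 1183248$ ($W = 162 \left(-166\right) \left(-44\right) = \left(-26892\right) \left(-44\right) = 1183248$)
$G = \frac{8282737}{1183248}$ ($G = 7 + \frac{1}{1183248} = \frac{8282737}{1183248} \approx 7.0$)
$G + \frac{E}{3720741} = \frac{8282737}{1183248} - \frac{3318827}{3720741} = \frac{8963641246007}{1467519782256}$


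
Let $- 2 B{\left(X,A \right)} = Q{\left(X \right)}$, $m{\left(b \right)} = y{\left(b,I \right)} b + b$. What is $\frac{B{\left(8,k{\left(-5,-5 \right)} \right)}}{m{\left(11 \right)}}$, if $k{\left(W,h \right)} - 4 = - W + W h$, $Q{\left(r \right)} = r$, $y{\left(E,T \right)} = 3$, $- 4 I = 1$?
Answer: $- \frac{1}{11} \approx -0.090909$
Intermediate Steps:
$I = - \frac{1}{4}$ ($I = \left(- \frac{1}{4}\right) 1 = - \frac{1}{4} \approx -0.25$)
$k{\left(W,h \right)} = 4 - W + W h$ ($k{\left(W,h \right)} = 4 + \left(- W + W h\right) = 4 - W + W h$)
$m{\left(b \right)} = 4 b$ ($m{\left(b \right)} = 3 b + b = 4 b$)
$B{\left(X,A \right)} = - \frac{X}{2}$
$\frac{B{\left(8,k{\left(-5,-5 \right)} \right)}}{m{\left(11 \right)}} = \frac{\left(- \frac{1}{2}\right) 8}{4 \cdot 11} = - \frac{4}{44} = \left(-4\right) \frac{1}{44} = - \frac{1}{11}$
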